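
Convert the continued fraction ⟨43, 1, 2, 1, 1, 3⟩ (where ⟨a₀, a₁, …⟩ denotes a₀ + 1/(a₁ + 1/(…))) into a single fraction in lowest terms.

1093/25

Start with 3.
1 + 1/(3/1) = 1 + 1/3 = 4/3
1 + 1/(4/3) = 1 + 3/4 = 7/4
2 + 1/(7/4) = 2 + 4/7 = 18/7
1 + 1/(18/7) = 1 + 7/18 = 25/18
43 + 1/(25/18) = 43 + 18/25 = 1093/25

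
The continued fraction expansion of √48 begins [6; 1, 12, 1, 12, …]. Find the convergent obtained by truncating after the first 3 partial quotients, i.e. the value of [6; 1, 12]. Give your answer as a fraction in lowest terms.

Use the convergent recurrence hₖ = aₖ·hₖ₋₁ + hₖ₋₂ (and likewise for the denominators kₖ):
a_0 = 6: 6/1
a_1 = 1: 7/1
a_2 = 12: 90/13

90/13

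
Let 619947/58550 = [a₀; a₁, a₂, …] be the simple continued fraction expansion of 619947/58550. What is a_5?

34

619947 ÷ 58550 → quotient 10, remainder 34447
58550 ÷ 34447 → quotient 1, remainder 24103
34447 ÷ 24103 → quotient 1, remainder 10344
24103 ÷ 10344 → quotient 2, remainder 3415
10344 ÷ 3415 → quotient 3, remainder 99
3415 ÷ 99 → quotient 34, remainder 49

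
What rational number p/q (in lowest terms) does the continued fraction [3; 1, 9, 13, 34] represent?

17413/4464

a_0 = 3: 3/1
a_1 = 1: 4/1
a_2 = 9: 39/10
a_3 = 13: 511/131
a_4 = 34: 17413/4464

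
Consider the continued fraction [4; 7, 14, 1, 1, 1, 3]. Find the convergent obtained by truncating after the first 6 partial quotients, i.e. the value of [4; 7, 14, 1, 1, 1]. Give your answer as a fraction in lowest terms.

1288/311

Compute successive convergents:
a_0 = 4: 4/1
a_1 = 7: 29/7
a_2 = 14: 410/99
a_3 = 1: 439/106
a_4 = 1: 849/205
a_5 = 1: 1288/311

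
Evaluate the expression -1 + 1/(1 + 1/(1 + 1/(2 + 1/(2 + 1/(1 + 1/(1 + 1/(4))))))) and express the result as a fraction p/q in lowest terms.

-55/133

Work from the innermost term outward:
Start with 4.
1 + 1/(4/1) = 1 + 1/4 = 5/4
1 + 1/(5/4) = 1 + 4/5 = 9/5
2 + 1/(9/5) = 2 + 5/9 = 23/9
2 + 1/(23/9) = 2 + 9/23 = 55/23
1 + 1/(55/23) = 1 + 23/55 = 78/55
1 + 1/(78/55) = 1 + 55/78 = 133/78
-1 + 1/(133/78) = -1 + 78/133 = -55/133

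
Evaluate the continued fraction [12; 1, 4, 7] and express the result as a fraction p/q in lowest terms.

461/36

a_0 = 12: 12/1
a_1 = 1: 13/1
a_2 = 4: 64/5
a_3 = 7: 461/36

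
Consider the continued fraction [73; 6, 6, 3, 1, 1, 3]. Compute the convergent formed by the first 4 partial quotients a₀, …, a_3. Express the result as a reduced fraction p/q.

8560/117

Start with 3.
6 + 1/(3/1) = 6 + 1/3 = 19/3
6 + 1/(19/3) = 6 + 3/19 = 117/19
73 + 1/(117/19) = 73 + 19/117 = 8560/117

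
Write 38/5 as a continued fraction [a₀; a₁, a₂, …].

[7; 1, 1, 2]

Repeatedly divide and take the remainder:
⌊38/5⌋ = 7, remainder 3
⌊5/3⌋ = 1, remainder 2
⌊3/2⌋ = 1, remainder 1
⌊2/1⌋ = 2, remainder 0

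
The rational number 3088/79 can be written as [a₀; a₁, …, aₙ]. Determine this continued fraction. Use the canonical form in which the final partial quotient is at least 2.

3088 = 39·79 + 7, so a_0 = 39
79 = 11·7 + 2, so a_1 = 11
7 = 3·2 + 1, so a_2 = 3
2 = 2·1 + 0, so a_3 = 2

[39; 11, 3, 2]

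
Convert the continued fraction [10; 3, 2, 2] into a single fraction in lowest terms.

Start with 2.
2 + 1/(2/1) = 2 + 1/2 = 5/2
3 + 1/(5/2) = 3 + 2/5 = 17/5
10 + 1/(17/5) = 10 + 5/17 = 175/17

175/17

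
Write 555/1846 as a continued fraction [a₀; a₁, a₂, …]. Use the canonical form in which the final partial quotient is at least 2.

Apply division with remainder until the remainder is 0:
555 = 0·1846 + 555, so a_0 = 0
1846 = 3·555 + 181, so a_1 = 3
555 = 3·181 + 12, so a_2 = 3
181 = 15·12 + 1, so a_3 = 15
12 = 12·1 + 0, so a_4 = 12

[0; 3, 3, 15, 12]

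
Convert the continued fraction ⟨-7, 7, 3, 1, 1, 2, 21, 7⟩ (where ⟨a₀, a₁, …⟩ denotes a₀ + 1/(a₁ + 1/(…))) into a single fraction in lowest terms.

-135502/19745

Start with 7.
21 + 1/(7/1) = 21 + 1/7 = 148/7
2 + 1/(148/7) = 2 + 7/148 = 303/148
1 + 1/(303/148) = 1 + 148/303 = 451/303
1 + 1/(451/303) = 1 + 303/451 = 754/451
3 + 1/(754/451) = 3 + 451/754 = 2713/754
7 + 1/(2713/754) = 7 + 754/2713 = 19745/2713
-7 + 1/(19745/2713) = -7 + 2713/19745 = -135502/19745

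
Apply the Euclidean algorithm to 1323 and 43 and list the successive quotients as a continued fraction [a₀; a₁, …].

Repeatedly divide and take the remainder:
1323 ÷ 43 → quotient 30, remainder 33
43 ÷ 33 → quotient 1, remainder 10
33 ÷ 10 → quotient 3, remainder 3
10 ÷ 3 → quotient 3, remainder 1
3 ÷ 1 → quotient 3, remainder 0

[30; 1, 3, 3, 3]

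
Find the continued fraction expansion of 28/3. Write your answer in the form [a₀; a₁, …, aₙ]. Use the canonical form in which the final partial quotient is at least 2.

[9; 3]

28 ÷ 3 → quotient 9, remainder 1
3 ÷ 1 → quotient 3, remainder 0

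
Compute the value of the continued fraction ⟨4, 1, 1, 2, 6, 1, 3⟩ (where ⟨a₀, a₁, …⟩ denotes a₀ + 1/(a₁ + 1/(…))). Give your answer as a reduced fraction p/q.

a_0 = 4: 4/1
a_1 = 1: 5/1
a_2 = 1: 9/2
a_3 = 2: 23/5
a_4 = 6: 147/32
a_5 = 1: 170/37
a_6 = 3: 657/143

657/143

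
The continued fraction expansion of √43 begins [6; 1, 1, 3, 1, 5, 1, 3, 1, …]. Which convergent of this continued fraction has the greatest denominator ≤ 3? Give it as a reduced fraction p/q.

13/2

a_0 = 6: 6/1  (≤ bound)
a_1 = 1: 7/1  (≤ bound)
a_2 = 1: 13/2  (≤ bound)
a_3 = 3: 46/7  (> 3, stop)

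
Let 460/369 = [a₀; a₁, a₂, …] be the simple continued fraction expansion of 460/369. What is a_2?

460 = 1·369 + 91, so a_0 = 1
369 = 4·91 + 5, so a_1 = 4
91 = 18·5 + 1, so a_2 = 18

18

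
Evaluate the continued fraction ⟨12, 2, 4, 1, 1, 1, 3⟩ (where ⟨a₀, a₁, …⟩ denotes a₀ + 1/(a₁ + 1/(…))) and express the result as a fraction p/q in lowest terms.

a_0 = 12: 12/1
a_1 = 2: 25/2
a_2 = 4: 112/9
a_3 = 1: 137/11
a_4 = 1: 249/20
a_5 = 1: 386/31
a_6 = 3: 1407/113

1407/113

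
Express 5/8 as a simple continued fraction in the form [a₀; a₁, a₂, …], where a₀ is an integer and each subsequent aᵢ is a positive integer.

Run the Euclidean algorithm, recording each quotient:
5 = 0·8 + 5, so a_0 = 0
8 = 1·5 + 3, so a_1 = 1
5 = 1·3 + 2, so a_2 = 1
3 = 1·2 + 1, so a_3 = 1
2 = 2·1 + 0, so a_4 = 2

[0; 1, 1, 1, 2]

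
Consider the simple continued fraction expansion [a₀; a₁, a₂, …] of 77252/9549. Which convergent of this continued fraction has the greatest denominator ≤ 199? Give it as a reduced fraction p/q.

a_0 = 8: 8/1  (≤ bound)
a_1 = 11: 89/11  (≤ bound)
a_2 = 9: 809/100  (≤ bound)
a_3 = 1: 898/111  (≤ bound)
a_4 = 1: 1707/211  (> 199, stop)

898/111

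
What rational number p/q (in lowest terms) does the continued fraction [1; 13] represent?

14/13

Start with 13.
1 + 1/(13/1) = 1 + 1/13 = 14/13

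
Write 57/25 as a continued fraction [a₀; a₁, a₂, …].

[2; 3, 1, 1, 3]

Apply division with remainder until the remainder is 0:
⌊57/25⌋ = 2, remainder 7
⌊25/7⌋ = 3, remainder 4
⌊7/4⌋ = 1, remainder 3
⌊4/3⌋ = 1, remainder 1
⌊3/1⌋ = 3, remainder 0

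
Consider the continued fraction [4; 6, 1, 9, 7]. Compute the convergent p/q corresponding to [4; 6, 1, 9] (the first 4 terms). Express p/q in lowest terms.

286/69

Start with 9.
1 + 1/(9/1) = 1 + 1/9 = 10/9
6 + 1/(10/9) = 6 + 9/10 = 69/10
4 + 1/(69/10) = 4 + 10/69 = 286/69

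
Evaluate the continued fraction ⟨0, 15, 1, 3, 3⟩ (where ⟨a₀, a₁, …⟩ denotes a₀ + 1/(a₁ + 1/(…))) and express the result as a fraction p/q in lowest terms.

Compute successive convergents:
a_0 = 0: 0/1
a_1 = 15: 1/15
a_2 = 1: 1/16
a_3 = 3: 4/63
a_4 = 3: 13/205

13/205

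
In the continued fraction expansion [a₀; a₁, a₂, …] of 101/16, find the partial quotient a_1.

Repeatedly divide and take the remainder:
101 = 6·16 + 5, so a_0 = 6
16 = 3·5 + 1, so a_1 = 3

3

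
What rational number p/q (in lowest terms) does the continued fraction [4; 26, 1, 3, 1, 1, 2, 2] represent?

5947/1473

Starting at the tail and folding back:
Start with 2.
2 + 1/(2/1) = 2 + 1/2 = 5/2
1 + 1/(5/2) = 1 + 2/5 = 7/5
1 + 1/(7/5) = 1 + 5/7 = 12/7
3 + 1/(12/7) = 3 + 7/12 = 43/12
1 + 1/(43/12) = 1 + 12/43 = 55/43
26 + 1/(55/43) = 26 + 43/55 = 1473/55
4 + 1/(1473/55) = 4 + 55/1473 = 5947/1473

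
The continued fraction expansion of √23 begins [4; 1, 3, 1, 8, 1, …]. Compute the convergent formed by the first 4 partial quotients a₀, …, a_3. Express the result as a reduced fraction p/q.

Start with 1.
3 + 1/(1/1) = 3 + 1/1 = 4/1
1 + 1/(4/1) = 1 + 1/4 = 5/4
4 + 1/(5/4) = 4 + 4/5 = 24/5

24/5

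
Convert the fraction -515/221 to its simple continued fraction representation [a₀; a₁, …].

[-3; 1, 2, 36, 2]

Apply division with remainder until the remainder is 0:
-515 ÷ 221 → quotient -3, remainder 148
221 ÷ 148 → quotient 1, remainder 73
148 ÷ 73 → quotient 2, remainder 2
73 ÷ 2 → quotient 36, remainder 1
2 ÷ 1 → quotient 2, remainder 0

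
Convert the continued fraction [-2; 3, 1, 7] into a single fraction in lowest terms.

-54/31

Use the convergent recurrence hₖ = aₖ·hₖ₋₁ + hₖ₋₂ (and likewise for the denominators kₖ):
a_0 = -2: -2/1
a_1 = 3: -5/3
a_2 = 1: -7/4
a_3 = 7: -54/31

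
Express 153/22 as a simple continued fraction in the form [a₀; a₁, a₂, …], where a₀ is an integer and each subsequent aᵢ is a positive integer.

[6; 1, 21]

Run the Euclidean algorithm, recording each quotient:
153 ÷ 22 → quotient 6, remainder 21
22 ÷ 21 → quotient 1, remainder 1
21 ÷ 1 → quotient 21, remainder 0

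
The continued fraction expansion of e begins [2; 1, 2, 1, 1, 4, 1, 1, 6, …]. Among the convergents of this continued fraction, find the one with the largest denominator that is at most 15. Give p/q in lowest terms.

List convergents until the denominator exceeds the bound:
a_0 = 2: 2/1  (≤ bound)
a_1 = 1: 3/1  (≤ bound)
a_2 = 2: 8/3  (≤ bound)
a_3 = 1: 11/4  (≤ bound)
a_4 = 1: 19/7  (≤ bound)
a_5 = 4: 87/32  (> 15, stop)

19/7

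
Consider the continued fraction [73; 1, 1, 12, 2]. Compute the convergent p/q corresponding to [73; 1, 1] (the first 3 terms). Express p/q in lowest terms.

147/2

Collapse the nested fraction from the inside out:
Start with 1.
1 + 1/(1/1) = 1 + 1/1 = 2/1
73 + 1/(2/1) = 73 + 1/2 = 147/2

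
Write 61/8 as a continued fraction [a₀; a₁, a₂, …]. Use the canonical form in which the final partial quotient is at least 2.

[7; 1, 1, 1, 2]

61 = 7·8 + 5, so a_0 = 7
8 = 1·5 + 3, so a_1 = 1
5 = 1·3 + 2, so a_2 = 1
3 = 1·2 + 1, so a_3 = 1
2 = 2·1 + 0, so a_4 = 2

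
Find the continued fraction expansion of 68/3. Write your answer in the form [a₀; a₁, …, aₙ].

[22; 1, 2]

68 = 22·3 + 2, so a_0 = 22
3 = 1·2 + 1, so a_1 = 1
2 = 2·1 + 0, so a_2 = 2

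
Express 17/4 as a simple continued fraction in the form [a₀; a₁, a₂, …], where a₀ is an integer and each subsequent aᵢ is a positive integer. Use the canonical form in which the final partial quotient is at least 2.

17 ÷ 4 → quotient 4, remainder 1
4 ÷ 1 → quotient 4, remainder 0

[4; 4]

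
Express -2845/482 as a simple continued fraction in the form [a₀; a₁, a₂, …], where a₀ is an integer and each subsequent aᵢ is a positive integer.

[-6; 10, 3, 1, 11]

⌊-2845/482⌋ = -6, remainder 47
⌊482/47⌋ = 10, remainder 12
⌊47/12⌋ = 3, remainder 11
⌊12/11⌋ = 1, remainder 1
⌊11/1⌋ = 11, remainder 0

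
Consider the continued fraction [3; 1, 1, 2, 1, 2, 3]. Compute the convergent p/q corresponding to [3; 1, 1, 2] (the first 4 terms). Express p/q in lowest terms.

18/5

Work from the innermost term outward:
Start with 2.
1 + 1/(2/1) = 1 + 1/2 = 3/2
1 + 1/(3/2) = 1 + 2/3 = 5/3
3 + 1/(5/3) = 3 + 3/5 = 18/5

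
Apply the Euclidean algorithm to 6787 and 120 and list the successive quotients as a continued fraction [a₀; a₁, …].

[56; 1, 1, 3, 1, 3, 1, 2]

6787 ÷ 120 → quotient 56, remainder 67
120 ÷ 67 → quotient 1, remainder 53
67 ÷ 53 → quotient 1, remainder 14
53 ÷ 14 → quotient 3, remainder 11
14 ÷ 11 → quotient 1, remainder 3
11 ÷ 3 → quotient 3, remainder 2
3 ÷ 2 → quotient 1, remainder 1
2 ÷ 1 → quotient 2, remainder 0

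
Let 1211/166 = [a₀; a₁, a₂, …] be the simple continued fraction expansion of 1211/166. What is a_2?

2

⌊1211/166⌋ = 7, remainder 49
⌊166/49⌋ = 3, remainder 19
⌊49/19⌋ = 2, remainder 11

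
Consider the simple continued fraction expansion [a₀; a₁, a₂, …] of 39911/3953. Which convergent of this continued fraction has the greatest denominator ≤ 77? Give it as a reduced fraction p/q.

525/52

a_0 = 10: 10/1  (≤ bound)
a_1 = 10: 101/10  (≤ bound)
a_2 = 2: 212/21  (≤ bound)
a_3 = 1: 313/31  (≤ bound)
a_4 = 1: 525/52  (≤ bound)
a_5 = 1: 838/83  (> 77, stop)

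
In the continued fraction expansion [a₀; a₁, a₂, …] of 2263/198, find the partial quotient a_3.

2263 = 11·198 + 85, so a_0 = 11
198 = 2·85 + 28, so a_1 = 2
85 = 3·28 + 1, so a_2 = 3
28 = 28·1 + 0, so a_3 = 28

28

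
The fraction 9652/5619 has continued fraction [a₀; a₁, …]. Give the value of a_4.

9652 ÷ 5619 → quotient 1, remainder 4033
5619 ÷ 4033 → quotient 1, remainder 1586
4033 ÷ 1586 → quotient 2, remainder 861
1586 ÷ 861 → quotient 1, remainder 725
861 ÷ 725 → quotient 1, remainder 136

1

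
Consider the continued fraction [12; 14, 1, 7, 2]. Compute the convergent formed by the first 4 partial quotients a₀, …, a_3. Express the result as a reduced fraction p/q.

Start with 7.
1 + 1/(7/1) = 1 + 1/7 = 8/7
14 + 1/(8/7) = 14 + 7/8 = 119/8
12 + 1/(119/8) = 12 + 8/119 = 1436/119

1436/119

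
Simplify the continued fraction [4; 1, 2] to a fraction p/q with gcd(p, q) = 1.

14/3

Start with 2.
1 + 1/(2/1) = 1 + 1/2 = 3/2
4 + 1/(3/2) = 4 + 2/3 = 14/3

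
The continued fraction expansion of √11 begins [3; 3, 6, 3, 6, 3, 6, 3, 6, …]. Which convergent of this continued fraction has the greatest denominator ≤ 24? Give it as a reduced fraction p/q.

63/19

List convergents until the denominator exceeds the bound:
a_0 = 3: 3/1  (≤ bound)
a_1 = 3: 10/3  (≤ bound)
a_2 = 6: 63/19  (≤ bound)
a_3 = 3: 199/60  (> 24, stop)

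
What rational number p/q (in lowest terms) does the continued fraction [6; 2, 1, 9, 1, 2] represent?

Compute successive convergents:
a_0 = 6: 6/1
a_1 = 2: 13/2
a_2 = 1: 19/3
a_3 = 9: 184/29
a_4 = 1: 203/32
a_5 = 2: 590/93

590/93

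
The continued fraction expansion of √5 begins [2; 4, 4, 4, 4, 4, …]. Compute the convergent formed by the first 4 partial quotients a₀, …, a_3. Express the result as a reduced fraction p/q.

a_0 = 2: 2/1
a_1 = 4: 9/4
a_2 = 4: 38/17
a_3 = 4: 161/72

161/72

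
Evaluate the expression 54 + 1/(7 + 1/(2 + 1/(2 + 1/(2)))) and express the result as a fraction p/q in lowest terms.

a_0 = 54: 54/1
a_1 = 7: 379/7
a_2 = 2: 812/15
a_3 = 2: 2003/37
a_4 = 2: 4818/89

4818/89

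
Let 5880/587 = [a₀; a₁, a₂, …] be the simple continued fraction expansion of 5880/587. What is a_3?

2

Repeatedly divide and take the remainder:
5880 = 10·587 + 10, so a_0 = 10
587 = 58·10 + 7, so a_1 = 58
10 = 1·7 + 3, so a_2 = 1
7 = 2·3 + 1, so a_3 = 2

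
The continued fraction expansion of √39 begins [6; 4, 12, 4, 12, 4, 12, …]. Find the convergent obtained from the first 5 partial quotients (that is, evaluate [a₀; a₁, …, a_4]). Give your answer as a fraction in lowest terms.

Start with 12.
4 + 1/(12/1) = 4 + 1/12 = 49/12
12 + 1/(49/12) = 12 + 12/49 = 600/49
4 + 1/(600/49) = 4 + 49/600 = 2449/600
6 + 1/(2449/600) = 6 + 600/2449 = 15294/2449

15294/2449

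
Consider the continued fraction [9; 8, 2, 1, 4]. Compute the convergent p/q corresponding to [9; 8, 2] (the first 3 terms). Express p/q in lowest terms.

155/17

Starting at the tail and folding back:
Start with 2.
8 + 1/(2/1) = 8 + 1/2 = 17/2
9 + 1/(17/2) = 9 + 2/17 = 155/17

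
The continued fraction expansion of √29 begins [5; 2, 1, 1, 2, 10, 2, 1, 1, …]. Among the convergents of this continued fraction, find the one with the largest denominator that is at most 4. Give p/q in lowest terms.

16/3

List convergents until the denominator exceeds the bound:
a_0 = 5: 5/1  (≤ bound)
a_1 = 2: 11/2  (≤ bound)
a_2 = 1: 16/3  (≤ bound)
a_3 = 1: 27/5  (> 4, stop)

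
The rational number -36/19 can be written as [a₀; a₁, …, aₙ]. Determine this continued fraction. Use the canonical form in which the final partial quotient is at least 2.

[-2; 9, 2]

-36 = -2·19 + 2, so a_0 = -2
19 = 9·2 + 1, so a_1 = 9
2 = 2·1 + 0, so a_2 = 2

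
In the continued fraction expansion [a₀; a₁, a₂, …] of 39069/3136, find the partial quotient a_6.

⌊39069/3136⌋ = 12, remainder 1437
⌊3136/1437⌋ = 2, remainder 262
⌊1437/262⌋ = 5, remainder 127
⌊262/127⌋ = 2, remainder 8
⌊127/8⌋ = 15, remainder 7
⌊8/7⌋ = 1, remainder 1
⌊7/1⌋ = 7, remainder 0

7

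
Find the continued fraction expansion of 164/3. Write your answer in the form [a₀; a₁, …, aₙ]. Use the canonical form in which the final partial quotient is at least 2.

Apply division with remainder until the remainder is 0:
164 = 54·3 + 2, so a_0 = 54
3 = 1·2 + 1, so a_1 = 1
2 = 2·1 + 0, so a_2 = 2

[54; 1, 2]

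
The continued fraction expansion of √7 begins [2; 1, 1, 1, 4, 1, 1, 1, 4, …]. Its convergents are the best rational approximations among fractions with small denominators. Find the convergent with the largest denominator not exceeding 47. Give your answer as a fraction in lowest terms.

List convergents until the denominator exceeds the bound:
a_0 = 2: 2/1  (≤ bound)
a_1 = 1: 3/1  (≤ bound)
a_2 = 1: 5/2  (≤ bound)
a_3 = 1: 8/3  (≤ bound)
a_4 = 4: 37/14  (≤ bound)
a_5 = 1: 45/17  (≤ bound)
a_6 = 1: 82/31  (≤ bound)
a_7 = 1: 127/48  (> 47, stop)

82/31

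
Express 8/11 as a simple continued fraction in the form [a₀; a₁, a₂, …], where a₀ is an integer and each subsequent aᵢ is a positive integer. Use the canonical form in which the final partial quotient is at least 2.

⌊8/11⌋ = 0, remainder 8
⌊11/8⌋ = 1, remainder 3
⌊8/3⌋ = 2, remainder 2
⌊3/2⌋ = 1, remainder 1
⌊2/1⌋ = 2, remainder 0

[0; 1, 2, 1, 2]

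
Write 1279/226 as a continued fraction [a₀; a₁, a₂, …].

1279 = 5·226 + 149, so a_0 = 5
226 = 1·149 + 77, so a_1 = 1
149 = 1·77 + 72, so a_2 = 1
77 = 1·72 + 5, so a_3 = 1
72 = 14·5 + 2, so a_4 = 14
5 = 2·2 + 1, so a_5 = 2
2 = 2·1 + 0, so a_6 = 2

[5; 1, 1, 1, 14, 2, 2]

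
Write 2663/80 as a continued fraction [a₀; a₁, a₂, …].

2663 = 33·80 + 23, so a_0 = 33
80 = 3·23 + 11, so a_1 = 3
23 = 2·11 + 1, so a_2 = 2
11 = 11·1 + 0, so a_3 = 11

[33; 3, 2, 11]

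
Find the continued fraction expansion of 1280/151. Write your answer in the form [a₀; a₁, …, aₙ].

1280 ÷ 151 → quotient 8, remainder 72
151 ÷ 72 → quotient 2, remainder 7
72 ÷ 7 → quotient 10, remainder 2
7 ÷ 2 → quotient 3, remainder 1
2 ÷ 1 → quotient 2, remainder 0

[8; 2, 10, 3, 2]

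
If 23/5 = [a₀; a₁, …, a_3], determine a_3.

23 = 4·5 + 3, so a_0 = 4
5 = 1·3 + 2, so a_1 = 1
3 = 1·2 + 1, so a_2 = 1
2 = 2·1 + 0, so a_3 = 2

2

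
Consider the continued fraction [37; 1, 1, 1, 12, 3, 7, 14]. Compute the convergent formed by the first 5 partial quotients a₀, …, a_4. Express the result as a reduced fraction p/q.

1431/38

Work from the innermost term outward:
Start with 12.
1 + 1/(12/1) = 1 + 1/12 = 13/12
1 + 1/(13/12) = 1 + 12/13 = 25/13
1 + 1/(25/13) = 1 + 13/25 = 38/25
37 + 1/(38/25) = 37 + 25/38 = 1431/38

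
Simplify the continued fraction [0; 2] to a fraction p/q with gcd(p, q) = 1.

Compute successive convergents:
a_0 = 0: 0/1
a_1 = 2: 1/2

1/2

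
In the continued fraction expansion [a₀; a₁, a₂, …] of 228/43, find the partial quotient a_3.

228 ÷ 43 → quotient 5, remainder 13
43 ÷ 13 → quotient 3, remainder 4
13 ÷ 4 → quotient 3, remainder 1
4 ÷ 1 → quotient 4, remainder 0

4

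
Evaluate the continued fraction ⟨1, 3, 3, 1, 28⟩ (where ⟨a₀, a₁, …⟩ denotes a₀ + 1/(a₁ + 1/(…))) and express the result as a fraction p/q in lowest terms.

489/374

Start with 28.
1 + 1/(28/1) = 1 + 1/28 = 29/28
3 + 1/(29/28) = 3 + 28/29 = 115/29
3 + 1/(115/29) = 3 + 29/115 = 374/115
1 + 1/(374/115) = 1 + 115/374 = 489/374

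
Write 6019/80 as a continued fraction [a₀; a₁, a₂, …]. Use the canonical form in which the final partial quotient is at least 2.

[75; 4, 4, 1, 3]

Run the Euclidean algorithm, recording each quotient:
⌊6019/80⌋ = 75, remainder 19
⌊80/19⌋ = 4, remainder 4
⌊19/4⌋ = 4, remainder 3
⌊4/3⌋ = 1, remainder 1
⌊3/1⌋ = 3, remainder 0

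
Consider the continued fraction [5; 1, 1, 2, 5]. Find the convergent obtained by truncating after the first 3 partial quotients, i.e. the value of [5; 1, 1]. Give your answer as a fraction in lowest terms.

11/2

a_0 = 5: 5/1
a_1 = 1: 6/1
a_2 = 1: 11/2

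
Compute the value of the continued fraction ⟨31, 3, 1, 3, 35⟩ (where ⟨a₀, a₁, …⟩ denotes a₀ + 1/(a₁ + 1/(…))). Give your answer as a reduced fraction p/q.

16540/529

Collapse the nested fraction from the inside out:
Start with 35.
3 + 1/(35/1) = 3 + 1/35 = 106/35
1 + 1/(106/35) = 1 + 35/106 = 141/106
3 + 1/(141/106) = 3 + 106/141 = 529/141
31 + 1/(529/141) = 31 + 141/529 = 16540/529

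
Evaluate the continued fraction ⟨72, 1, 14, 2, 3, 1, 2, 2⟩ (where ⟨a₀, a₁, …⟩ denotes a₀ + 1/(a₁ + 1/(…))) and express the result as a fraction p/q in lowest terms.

66444/911

Start with 2.
2 + 1/(2/1) = 2 + 1/2 = 5/2
1 + 1/(5/2) = 1 + 2/5 = 7/5
3 + 1/(7/5) = 3 + 5/7 = 26/7
2 + 1/(26/7) = 2 + 7/26 = 59/26
14 + 1/(59/26) = 14 + 26/59 = 852/59
1 + 1/(852/59) = 1 + 59/852 = 911/852
72 + 1/(911/852) = 72 + 852/911 = 66444/911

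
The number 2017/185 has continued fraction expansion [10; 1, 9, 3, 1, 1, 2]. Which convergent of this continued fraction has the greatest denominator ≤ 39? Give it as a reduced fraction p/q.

a_0 = 10: 10/1  (≤ bound)
a_1 = 1: 11/1  (≤ bound)
a_2 = 9: 109/10  (≤ bound)
a_3 = 3: 338/31  (≤ bound)
a_4 = 1: 447/41  (> 39, stop)

338/31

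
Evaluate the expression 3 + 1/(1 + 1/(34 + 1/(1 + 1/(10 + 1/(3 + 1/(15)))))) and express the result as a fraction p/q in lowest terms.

74319/18710

Use the convergent recurrence hₖ = aₖ·hₖ₋₁ + hₖ₋₂ (and likewise for the denominators kₖ):
a_0 = 3: 3/1
a_1 = 1: 4/1
a_2 = 34: 139/35
a_3 = 1: 143/36
a_4 = 10: 1569/395
a_5 = 3: 4850/1221
a_6 = 15: 74319/18710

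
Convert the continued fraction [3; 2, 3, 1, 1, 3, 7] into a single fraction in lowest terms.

Starting at the tail and folding back:
Start with 7.
3 + 1/(7/1) = 3 + 1/7 = 22/7
1 + 1/(22/7) = 1 + 7/22 = 29/22
1 + 1/(29/22) = 1 + 22/29 = 51/29
3 + 1/(51/29) = 3 + 29/51 = 182/51
2 + 1/(182/51) = 2 + 51/182 = 415/182
3 + 1/(415/182) = 3 + 182/415 = 1427/415

1427/415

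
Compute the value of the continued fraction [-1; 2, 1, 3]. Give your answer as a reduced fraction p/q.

-7/11

Start with 3.
1 + 1/(3/1) = 1 + 1/3 = 4/3
2 + 1/(4/3) = 2 + 3/4 = 11/4
-1 + 1/(11/4) = -1 + 4/11 = -7/11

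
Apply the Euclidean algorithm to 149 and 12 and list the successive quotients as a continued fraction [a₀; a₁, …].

⌊149/12⌋ = 12, remainder 5
⌊12/5⌋ = 2, remainder 2
⌊5/2⌋ = 2, remainder 1
⌊2/1⌋ = 2, remainder 0

[12; 2, 2, 2]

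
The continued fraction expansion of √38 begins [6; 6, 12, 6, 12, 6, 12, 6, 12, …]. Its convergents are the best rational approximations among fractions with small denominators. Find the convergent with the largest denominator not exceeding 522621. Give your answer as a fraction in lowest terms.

2463306/399601

List convergents until the denominator exceeds the bound:
a_0 = 6: 6/1  (≤ bound)
a_1 = 6: 37/6  (≤ bound)
a_2 = 12: 450/73  (≤ bound)
a_3 = 6: 2737/444  (≤ bound)
a_4 = 12: 33294/5401  (≤ bound)
a_5 = 6: 202501/32850  (≤ bound)
a_6 = 12: 2463306/399601  (≤ bound)
a_7 = 6: 14982337/2430456  (> 522621, stop)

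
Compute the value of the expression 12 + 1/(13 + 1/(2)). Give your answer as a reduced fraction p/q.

Work from the innermost term outward:
Start with 2.
13 + 1/(2/1) = 13 + 1/2 = 27/2
12 + 1/(27/2) = 12 + 2/27 = 326/27

326/27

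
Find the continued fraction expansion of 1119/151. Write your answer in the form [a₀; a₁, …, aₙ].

[7; 2, 2, 3, 2, 1, 2]

Apply division with remainder until the remainder is 0:
1119 = 7·151 + 62, so a_0 = 7
151 = 2·62 + 27, so a_1 = 2
62 = 2·27 + 8, so a_2 = 2
27 = 3·8 + 3, so a_3 = 3
8 = 2·3 + 2, so a_4 = 2
3 = 1·2 + 1, so a_5 = 1
2 = 2·1 + 0, so a_6 = 2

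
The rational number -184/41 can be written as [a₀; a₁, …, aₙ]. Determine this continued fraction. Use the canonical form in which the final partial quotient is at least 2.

[-5; 1, 1, 20]

-184 = -5·41 + 21, so a_0 = -5
41 = 1·21 + 20, so a_1 = 1
21 = 1·20 + 1, so a_2 = 1
20 = 20·1 + 0, so a_3 = 20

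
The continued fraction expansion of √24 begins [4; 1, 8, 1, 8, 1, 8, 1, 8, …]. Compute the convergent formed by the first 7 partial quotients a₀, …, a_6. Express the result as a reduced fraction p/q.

4316/881

Starting at the tail and folding back:
Start with 8.
1 + 1/(8/1) = 1 + 1/8 = 9/8
8 + 1/(9/8) = 8 + 8/9 = 80/9
1 + 1/(80/9) = 1 + 9/80 = 89/80
8 + 1/(89/80) = 8 + 80/89 = 792/89
1 + 1/(792/89) = 1 + 89/792 = 881/792
4 + 1/(881/792) = 4 + 792/881 = 4316/881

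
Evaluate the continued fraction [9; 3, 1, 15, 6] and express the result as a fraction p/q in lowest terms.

3535/382

a_0 = 9: 9/1
a_1 = 3: 28/3
a_2 = 1: 37/4
a_3 = 15: 583/63
a_4 = 6: 3535/382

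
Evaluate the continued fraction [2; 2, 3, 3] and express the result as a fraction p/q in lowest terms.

56/23

a_0 = 2: 2/1
a_1 = 2: 5/2
a_2 = 3: 17/7
a_3 = 3: 56/23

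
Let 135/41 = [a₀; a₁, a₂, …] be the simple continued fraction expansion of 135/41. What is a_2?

2

Repeatedly divide and take the remainder:
135 ÷ 41 → quotient 3, remainder 12
41 ÷ 12 → quotient 3, remainder 5
12 ÷ 5 → quotient 2, remainder 2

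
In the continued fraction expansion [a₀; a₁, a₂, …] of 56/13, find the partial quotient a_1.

Repeatedly divide and take the remainder:
56 ÷ 13 → quotient 4, remainder 4
13 ÷ 4 → quotient 3, remainder 1

3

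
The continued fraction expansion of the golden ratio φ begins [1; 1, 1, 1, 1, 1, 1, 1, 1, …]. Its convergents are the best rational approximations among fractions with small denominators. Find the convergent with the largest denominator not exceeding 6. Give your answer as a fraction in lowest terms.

8/5

a_0 = 1: 1/1  (≤ bound)
a_1 = 1: 2/1  (≤ bound)
a_2 = 1: 3/2  (≤ bound)
a_3 = 1: 5/3  (≤ bound)
a_4 = 1: 8/5  (≤ bound)
a_5 = 1: 13/8  (> 6, stop)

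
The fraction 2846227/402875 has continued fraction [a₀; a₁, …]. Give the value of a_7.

2846227 = 7·402875 + 26102, so a_0 = 7
402875 = 15·26102 + 11345, so a_1 = 15
26102 = 2·11345 + 3412, so a_2 = 2
11345 = 3·3412 + 1109, so a_3 = 3
3412 = 3·1109 + 85, so a_4 = 3
1109 = 13·85 + 4, so a_5 = 13
85 = 21·4 + 1, so a_6 = 21
4 = 4·1 + 0, so a_7 = 4

4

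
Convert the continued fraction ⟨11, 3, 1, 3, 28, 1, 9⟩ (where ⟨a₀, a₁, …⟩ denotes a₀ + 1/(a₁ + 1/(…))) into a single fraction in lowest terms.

49291/4375

Start with 9.
1 + 1/(9/1) = 1 + 1/9 = 10/9
28 + 1/(10/9) = 28 + 9/10 = 289/10
3 + 1/(289/10) = 3 + 10/289 = 877/289
1 + 1/(877/289) = 1 + 289/877 = 1166/877
3 + 1/(1166/877) = 3 + 877/1166 = 4375/1166
11 + 1/(4375/1166) = 11 + 1166/4375 = 49291/4375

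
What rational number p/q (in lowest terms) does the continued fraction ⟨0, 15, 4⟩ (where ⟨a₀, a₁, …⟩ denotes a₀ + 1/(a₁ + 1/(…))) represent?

4/61

a_0 = 0: 0/1
a_1 = 15: 1/15
a_2 = 4: 4/61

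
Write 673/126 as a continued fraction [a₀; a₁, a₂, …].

[5; 2, 1, 13, 3]

Apply division with remainder until the remainder is 0:
673 ÷ 126 → quotient 5, remainder 43
126 ÷ 43 → quotient 2, remainder 40
43 ÷ 40 → quotient 1, remainder 3
40 ÷ 3 → quotient 13, remainder 1
3 ÷ 1 → quotient 3, remainder 0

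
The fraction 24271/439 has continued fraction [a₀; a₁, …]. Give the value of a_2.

2

⌊24271/439⌋ = 55, remainder 126
⌊439/126⌋ = 3, remainder 61
⌊126/61⌋ = 2, remainder 4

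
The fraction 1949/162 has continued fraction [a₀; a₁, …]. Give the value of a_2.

1949 = 12·162 + 5, so a_0 = 12
162 = 32·5 + 2, so a_1 = 32
5 = 2·2 + 1, so a_2 = 2

2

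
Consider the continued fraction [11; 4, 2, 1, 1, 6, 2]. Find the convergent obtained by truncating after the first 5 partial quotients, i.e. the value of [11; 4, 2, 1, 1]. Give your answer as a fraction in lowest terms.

247/22

a_0 = 11: 11/1
a_1 = 4: 45/4
a_2 = 2: 101/9
a_3 = 1: 146/13
a_4 = 1: 247/22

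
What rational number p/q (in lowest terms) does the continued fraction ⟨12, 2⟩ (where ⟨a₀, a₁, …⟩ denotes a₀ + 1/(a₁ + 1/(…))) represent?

a_0 = 12: 12/1
a_1 = 2: 25/2

25/2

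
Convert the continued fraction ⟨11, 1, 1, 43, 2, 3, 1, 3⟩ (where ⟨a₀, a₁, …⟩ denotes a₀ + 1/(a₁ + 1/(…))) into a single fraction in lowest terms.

34379/2988

Start with 3.
1 + 1/(3/1) = 1 + 1/3 = 4/3
3 + 1/(4/3) = 3 + 3/4 = 15/4
2 + 1/(15/4) = 2 + 4/15 = 34/15
43 + 1/(34/15) = 43 + 15/34 = 1477/34
1 + 1/(1477/34) = 1 + 34/1477 = 1511/1477
1 + 1/(1511/1477) = 1 + 1477/1511 = 2988/1511
11 + 1/(2988/1511) = 11 + 1511/2988 = 34379/2988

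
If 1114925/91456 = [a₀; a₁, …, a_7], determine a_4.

12

1114925 = 12·91456 + 17453, so a_0 = 12
91456 = 5·17453 + 4191, so a_1 = 5
17453 = 4·4191 + 689, so a_2 = 4
4191 = 6·689 + 57, so a_3 = 6
689 = 12·57 + 5, so a_4 = 12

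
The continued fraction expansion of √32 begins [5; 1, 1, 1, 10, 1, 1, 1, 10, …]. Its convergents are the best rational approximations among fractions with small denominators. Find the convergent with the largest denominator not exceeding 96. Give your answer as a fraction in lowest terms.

List convergents until the denominator exceeds the bound:
a_0 = 5: 5/1  (≤ bound)
a_1 = 1: 6/1  (≤ bound)
a_2 = 1: 11/2  (≤ bound)
a_3 = 1: 17/3  (≤ bound)
a_4 = 10: 181/32  (≤ bound)
a_5 = 1: 198/35  (≤ bound)
a_6 = 1: 379/67  (≤ bound)
a_7 = 1: 577/102  (> 96, stop)

379/67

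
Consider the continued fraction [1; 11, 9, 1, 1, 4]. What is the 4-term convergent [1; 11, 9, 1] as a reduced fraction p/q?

121/111

Use the convergent recurrence hₖ = aₖ·hₖ₋₁ + hₖ₋₂ (and likewise for the denominators kₖ):
a_0 = 1: 1/1
a_1 = 11: 12/11
a_2 = 9: 109/100
a_3 = 1: 121/111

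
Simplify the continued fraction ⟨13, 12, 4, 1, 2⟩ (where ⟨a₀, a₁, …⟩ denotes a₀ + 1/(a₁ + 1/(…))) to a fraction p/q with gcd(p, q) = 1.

Start with 2.
1 + 1/(2/1) = 1 + 1/2 = 3/2
4 + 1/(3/2) = 4 + 2/3 = 14/3
12 + 1/(14/3) = 12 + 3/14 = 171/14
13 + 1/(171/14) = 13 + 14/171 = 2237/171

2237/171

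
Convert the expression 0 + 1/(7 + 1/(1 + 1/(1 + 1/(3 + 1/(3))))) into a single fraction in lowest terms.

Start with 3.
3 + 1/(3/1) = 3 + 1/3 = 10/3
1 + 1/(10/3) = 1 + 3/10 = 13/10
1 + 1/(13/10) = 1 + 10/13 = 23/13
7 + 1/(23/13) = 7 + 13/23 = 174/23
0 + 1/(174/23) = 0 + 23/174 = 23/174

23/174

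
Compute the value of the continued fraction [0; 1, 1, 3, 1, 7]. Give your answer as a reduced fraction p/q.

a_0 = 0: 0/1
a_1 = 1: 1/1
a_2 = 1: 1/2
a_3 = 3: 4/7
a_4 = 1: 5/9
a_5 = 7: 39/70

39/70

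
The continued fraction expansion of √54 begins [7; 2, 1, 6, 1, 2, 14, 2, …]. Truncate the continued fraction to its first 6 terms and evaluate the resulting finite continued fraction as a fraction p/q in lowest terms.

485/66

a_0 = 7: 7/1
a_1 = 2: 15/2
a_2 = 1: 22/3
a_3 = 6: 147/20
a_4 = 1: 169/23
a_5 = 2: 485/66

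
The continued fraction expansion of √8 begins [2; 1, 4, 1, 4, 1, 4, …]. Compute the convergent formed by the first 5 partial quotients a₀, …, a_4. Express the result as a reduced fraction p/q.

82/29

a_0 = 2: 2/1
a_1 = 1: 3/1
a_2 = 4: 14/5
a_3 = 1: 17/6
a_4 = 4: 82/29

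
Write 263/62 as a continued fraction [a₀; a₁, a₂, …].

⌊263/62⌋ = 4, remainder 15
⌊62/15⌋ = 4, remainder 2
⌊15/2⌋ = 7, remainder 1
⌊2/1⌋ = 2, remainder 0

[4; 4, 7, 2]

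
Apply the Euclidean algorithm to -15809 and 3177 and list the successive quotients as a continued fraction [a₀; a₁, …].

[-5; 41, 1, 4, 15]

-15809 ÷ 3177 → quotient -5, remainder 76
3177 ÷ 76 → quotient 41, remainder 61
76 ÷ 61 → quotient 1, remainder 15
61 ÷ 15 → quotient 4, remainder 1
15 ÷ 1 → quotient 15, remainder 0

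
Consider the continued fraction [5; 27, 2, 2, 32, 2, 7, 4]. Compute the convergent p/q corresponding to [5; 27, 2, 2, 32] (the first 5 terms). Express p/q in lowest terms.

Build up convergents one term at a time:
a_0 = 5: 5/1
a_1 = 27: 136/27
a_2 = 2: 277/55
a_3 = 2: 690/137
a_4 = 32: 22357/4439

22357/4439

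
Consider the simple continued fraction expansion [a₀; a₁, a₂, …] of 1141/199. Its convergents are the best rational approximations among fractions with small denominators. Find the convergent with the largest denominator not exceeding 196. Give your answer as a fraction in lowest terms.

86/15

List convergents until the denominator exceeds the bound:
a_0 = 5: 5/1  (≤ bound)
a_1 = 1: 6/1  (≤ bound)
a_2 = 2: 17/3  (≤ bound)
a_3 = 1: 23/4  (≤ bound)
a_4 = 3: 86/15  (≤ bound)
a_5 = 13: 1141/199  (> 196, stop)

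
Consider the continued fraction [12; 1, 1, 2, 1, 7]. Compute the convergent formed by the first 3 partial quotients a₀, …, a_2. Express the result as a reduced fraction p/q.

Build up convergents one term at a time:
a_0 = 12: 12/1
a_1 = 1: 13/1
a_2 = 1: 25/2

25/2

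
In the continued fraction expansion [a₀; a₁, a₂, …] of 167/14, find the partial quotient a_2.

⌊167/14⌋ = 11, remainder 13
⌊14/13⌋ = 1, remainder 1
⌊13/1⌋ = 13, remainder 0

13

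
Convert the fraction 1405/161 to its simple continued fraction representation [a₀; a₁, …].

[8; 1, 2, 1, 1, 1, 14]

1405 ÷ 161 → quotient 8, remainder 117
161 ÷ 117 → quotient 1, remainder 44
117 ÷ 44 → quotient 2, remainder 29
44 ÷ 29 → quotient 1, remainder 15
29 ÷ 15 → quotient 1, remainder 14
15 ÷ 14 → quotient 1, remainder 1
14 ÷ 1 → quotient 14, remainder 0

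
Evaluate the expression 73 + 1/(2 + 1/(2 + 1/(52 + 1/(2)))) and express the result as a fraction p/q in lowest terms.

Start with 2.
52 + 1/(2/1) = 52 + 1/2 = 105/2
2 + 1/(105/2) = 2 + 2/105 = 212/105
2 + 1/(212/105) = 2 + 105/212 = 529/212
73 + 1/(529/212) = 73 + 212/529 = 38829/529

38829/529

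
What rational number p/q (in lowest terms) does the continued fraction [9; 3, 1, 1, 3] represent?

232/25

Starting at the tail and folding back:
Start with 3.
1 + 1/(3/1) = 1 + 1/3 = 4/3
1 + 1/(4/3) = 1 + 3/4 = 7/4
3 + 1/(7/4) = 3 + 4/7 = 25/7
9 + 1/(25/7) = 9 + 7/25 = 232/25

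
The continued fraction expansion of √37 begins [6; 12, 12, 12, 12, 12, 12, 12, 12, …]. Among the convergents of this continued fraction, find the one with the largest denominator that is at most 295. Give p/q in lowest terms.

List convergents until the denominator exceeds the bound:
a_0 = 6: 6/1  (≤ bound)
a_1 = 12: 73/12  (≤ bound)
a_2 = 12: 882/145  (≤ bound)
a_3 = 12: 10657/1752  (> 295, stop)

882/145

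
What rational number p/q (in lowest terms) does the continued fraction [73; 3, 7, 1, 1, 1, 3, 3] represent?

Start with 3.
3 + 1/(3/1) = 3 + 1/3 = 10/3
1 + 1/(10/3) = 1 + 3/10 = 13/10
1 + 1/(13/10) = 1 + 10/13 = 23/13
1 + 1/(23/13) = 1 + 13/23 = 36/23
7 + 1/(36/23) = 7 + 23/36 = 275/36
3 + 1/(275/36) = 3 + 36/275 = 861/275
73 + 1/(861/275) = 73 + 275/861 = 63128/861

63128/861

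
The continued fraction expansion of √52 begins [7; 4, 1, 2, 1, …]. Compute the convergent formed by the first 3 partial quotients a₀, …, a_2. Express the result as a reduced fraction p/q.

a_0 = 7: 7/1
a_1 = 4: 29/4
a_2 = 1: 36/5

36/5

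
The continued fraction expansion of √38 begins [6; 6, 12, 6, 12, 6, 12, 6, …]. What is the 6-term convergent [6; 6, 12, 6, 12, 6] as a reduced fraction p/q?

a_0 = 6: 6/1
a_1 = 6: 37/6
a_2 = 12: 450/73
a_3 = 6: 2737/444
a_4 = 12: 33294/5401
a_5 = 6: 202501/32850

202501/32850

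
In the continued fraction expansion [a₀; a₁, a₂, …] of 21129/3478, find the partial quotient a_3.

21129 ÷ 3478 → quotient 6, remainder 261
3478 ÷ 261 → quotient 13, remainder 85
261 ÷ 85 → quotient 3, remainder 6
85 ÷ 6 → quotient 14, remainder 1

14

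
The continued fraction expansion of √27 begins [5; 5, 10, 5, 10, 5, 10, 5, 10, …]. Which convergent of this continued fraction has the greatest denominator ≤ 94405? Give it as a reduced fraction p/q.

70226/13515

List convergents until the denominator exceeds the bound:
a_0 = 5: 5/1  (≤ bound)
a_1 = 5: 26/5  (≤ bound)
a_2 = 10: 265/51  (≤ bound)
a_3 = 5: 1351/260  (≤ bound)
a_4 = 10: 13775/2651  (≤ bound)
a_5 = 5: 70226/13515  (≤ bound)
a_6 = 10: 716035/137801  (> 94405, stop)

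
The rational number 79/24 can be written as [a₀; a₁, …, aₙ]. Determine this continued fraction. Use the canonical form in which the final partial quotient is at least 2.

[3; 3, 2, 3]

⌊79/24⌋ = 3, remainder 7
⌊24/7⌋ = 3, remainder 3
⌊7/3⌋ = 2, remainder 1
⌊3/1⌋ = 3, remainder 0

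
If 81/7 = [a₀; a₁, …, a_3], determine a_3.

3

Apply division with remainder until the remainder is 0:
⌊81/7⌋ = 11, remainder 4
⌊7/4⌋ = 1, remainder 3
⌊4/3⌋ = 1, remainder 1
⌊3/1⌋ = 3, remainder 0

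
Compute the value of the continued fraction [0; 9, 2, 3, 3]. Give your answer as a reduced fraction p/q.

23/217

Start with 3.
3 + 1/(3/1) = 3 + 1/3 = 10/3
2 + 1/(10/3) = 2 + 3/10 = 23/10
9 + 1/(23/10) = 9 + 10/23 = 217/23
0 + 1/(217/23) = 0 + 23/217 = 23/217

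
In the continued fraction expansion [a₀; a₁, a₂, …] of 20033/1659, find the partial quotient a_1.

20033 = 12·1659 + 125, so a_0 = 12
1659 = 13·125 + 34, so a_1 = 13

13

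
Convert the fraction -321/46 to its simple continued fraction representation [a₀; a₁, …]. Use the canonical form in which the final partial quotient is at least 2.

Repeatedly divide and take the remainder:
⌊-321/46⌋ = -7, remainder 1
⌊46/1⌋ = 46, remainder 0

[-7; 46]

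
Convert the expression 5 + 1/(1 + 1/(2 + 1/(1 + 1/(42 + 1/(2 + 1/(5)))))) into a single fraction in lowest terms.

10928/1901

Start with 5.
2 + 1/(5/1) = 2 + 1/5 = 11/5
42 + 1/(11/5) = 42 + 5/11 = 467/11
1 + 1/(467/11) = 1 + 11/467 = 478/467
2 + 1/(478/467) = 2 + 467/478 = 1423/478
1 + 1/(1423/478) = 1 + 478/1423 = 1901/1423
5 + 1/(1901/1423) = 5 + 1423/1901 = 10928/1901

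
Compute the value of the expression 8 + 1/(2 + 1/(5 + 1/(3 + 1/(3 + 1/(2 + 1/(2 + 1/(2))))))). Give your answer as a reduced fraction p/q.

Start with 2.
2 + 1/(2/1) = 2 + 1/2 = 5/2
2 + 1/(5/2) = 2 + 2/5 = 12/5
3 + 1/(12/5) = 3 + 5/12 = 41/12
3 + 1/(41/12) = 3 + 12/41 = 135/41
5 + 1/(135/41) = 5 + 41/135 = 716/135
2 + 1/(716/135) = 2 + 135/716 = 1567/716
8 + 1/(1567/716) = 8 + 716/1567 = 13252/1567

13252/1567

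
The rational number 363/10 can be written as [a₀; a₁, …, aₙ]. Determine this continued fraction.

[36; 3, 3]

⌊363/10⌋ = 36, remainder 3
⌊10/3⌋ = 3, remainder 1
⌊3/1⌋ = 3, remainder 0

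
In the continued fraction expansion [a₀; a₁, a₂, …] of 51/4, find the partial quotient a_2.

3

⌊51/4⌋ = 12, remainder 3
⌊4/3⌋ = 1, remainder 1
⌊3/1⌋ = 3, remainder 0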